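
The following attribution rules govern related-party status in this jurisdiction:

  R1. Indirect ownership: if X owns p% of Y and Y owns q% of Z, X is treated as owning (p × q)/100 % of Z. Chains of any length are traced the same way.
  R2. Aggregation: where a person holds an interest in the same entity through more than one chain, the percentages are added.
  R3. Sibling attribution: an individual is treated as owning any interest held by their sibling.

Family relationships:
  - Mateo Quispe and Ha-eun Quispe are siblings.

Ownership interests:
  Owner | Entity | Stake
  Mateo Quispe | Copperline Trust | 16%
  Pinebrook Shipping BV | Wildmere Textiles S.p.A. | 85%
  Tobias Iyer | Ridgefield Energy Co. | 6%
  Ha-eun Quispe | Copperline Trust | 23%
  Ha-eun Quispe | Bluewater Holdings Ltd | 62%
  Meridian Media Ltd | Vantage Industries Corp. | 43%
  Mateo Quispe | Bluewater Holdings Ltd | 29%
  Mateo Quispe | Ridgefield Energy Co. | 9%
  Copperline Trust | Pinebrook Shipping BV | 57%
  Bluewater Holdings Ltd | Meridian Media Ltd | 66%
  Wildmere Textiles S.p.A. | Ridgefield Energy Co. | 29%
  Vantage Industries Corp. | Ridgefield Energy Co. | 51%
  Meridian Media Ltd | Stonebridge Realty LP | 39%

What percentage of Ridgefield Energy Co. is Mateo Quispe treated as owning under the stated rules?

27.650853%

By sibling attribution (R3), Mateo Quispe is treated as also owning Ha-eun Quispe's interest in Bluewater Holdings Ltd, giving 29% + 62% = 91%.
By sibling attribution (R3), Mateo Quispe is treated as also owning Ha-eun Quispe's interest in Copperline Trust, giving 16% + 23% = 39%.
Chain via Bluewater Holdings Ltd → Meridian Media Ltd → Vantage Industries Corp. (R1): 91% × 66% × 43% × 51% = 13.171158% of Ridgefield Energy Co.
Chain via Copperline Trust → Pinebrook Shipping BV → Wildmere Textiles S.p.A. (R1): 39% × 57% × 85% × 29% = 5.479695% of Ridgefield Energy Co.
Direct interest in Ridgefield Energy Co: 9%.
Aggregating (R2): 13.171158% + 5.479695% + 9% = 27.650853%.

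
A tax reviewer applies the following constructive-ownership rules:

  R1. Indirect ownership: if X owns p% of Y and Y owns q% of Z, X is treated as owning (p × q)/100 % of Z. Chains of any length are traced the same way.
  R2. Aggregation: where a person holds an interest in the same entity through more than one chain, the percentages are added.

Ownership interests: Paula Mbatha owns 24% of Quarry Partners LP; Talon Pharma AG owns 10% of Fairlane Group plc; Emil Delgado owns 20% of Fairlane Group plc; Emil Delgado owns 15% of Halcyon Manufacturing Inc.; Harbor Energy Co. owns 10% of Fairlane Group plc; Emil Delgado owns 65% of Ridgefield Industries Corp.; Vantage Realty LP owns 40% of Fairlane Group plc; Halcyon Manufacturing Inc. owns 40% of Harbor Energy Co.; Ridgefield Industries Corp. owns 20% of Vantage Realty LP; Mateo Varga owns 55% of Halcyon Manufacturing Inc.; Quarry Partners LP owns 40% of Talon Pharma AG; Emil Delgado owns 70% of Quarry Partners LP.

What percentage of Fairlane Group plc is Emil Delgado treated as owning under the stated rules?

Chain via Quarry Partners LP → Talon Pharma AG (R1): 70% × 40% × 10% = 2.8% of Fairlane Group plc.
Chain via Halcyon Manufacturing Inc. → Harbor Energy Co. (R1): 15% × 40% × 10% = 0.6% of Fairlane Group plc.
Chain via Ridgefield Industries Corp. → Vantage Realty LP (R1): 65% × 20% × 40% = 5.2% of Fairlane Group plc.
Direct interest in Fairlane Group plc: 20%.
Aggregating (R2): 2.8% + 0.6% + 5.2% + 20% = 28.6%.

28.6%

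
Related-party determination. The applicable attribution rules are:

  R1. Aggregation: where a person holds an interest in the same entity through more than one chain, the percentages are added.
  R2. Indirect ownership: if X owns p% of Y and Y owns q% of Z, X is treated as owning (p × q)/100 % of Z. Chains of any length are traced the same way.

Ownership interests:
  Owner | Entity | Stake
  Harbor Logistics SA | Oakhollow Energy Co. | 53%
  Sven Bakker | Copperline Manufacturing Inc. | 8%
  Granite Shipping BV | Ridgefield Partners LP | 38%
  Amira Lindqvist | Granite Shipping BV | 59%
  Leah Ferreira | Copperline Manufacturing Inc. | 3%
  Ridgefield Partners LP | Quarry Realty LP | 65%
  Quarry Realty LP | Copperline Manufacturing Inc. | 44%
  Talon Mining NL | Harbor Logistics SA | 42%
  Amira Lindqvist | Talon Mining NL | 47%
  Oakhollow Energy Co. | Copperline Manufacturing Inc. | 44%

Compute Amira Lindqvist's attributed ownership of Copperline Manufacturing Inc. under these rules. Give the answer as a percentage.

Chain via Granite Shipping BV → Ridgefield Partners LP → Quarry Realty LP (R2): 59% × 38% × 65% × 44% = 6.41212% of Copperline Manufacturing Inc.
Chain via Talon Mining NL → Harbor Logistics SA → Oakhollow Energy Co. (R2): 47% × 42% × 53% × 44% = 4.603368% of Copperline Manufacturing Inc.
Aggregating (R1): 6.41212% + 4.603368% = 11.015488%.

11.015488%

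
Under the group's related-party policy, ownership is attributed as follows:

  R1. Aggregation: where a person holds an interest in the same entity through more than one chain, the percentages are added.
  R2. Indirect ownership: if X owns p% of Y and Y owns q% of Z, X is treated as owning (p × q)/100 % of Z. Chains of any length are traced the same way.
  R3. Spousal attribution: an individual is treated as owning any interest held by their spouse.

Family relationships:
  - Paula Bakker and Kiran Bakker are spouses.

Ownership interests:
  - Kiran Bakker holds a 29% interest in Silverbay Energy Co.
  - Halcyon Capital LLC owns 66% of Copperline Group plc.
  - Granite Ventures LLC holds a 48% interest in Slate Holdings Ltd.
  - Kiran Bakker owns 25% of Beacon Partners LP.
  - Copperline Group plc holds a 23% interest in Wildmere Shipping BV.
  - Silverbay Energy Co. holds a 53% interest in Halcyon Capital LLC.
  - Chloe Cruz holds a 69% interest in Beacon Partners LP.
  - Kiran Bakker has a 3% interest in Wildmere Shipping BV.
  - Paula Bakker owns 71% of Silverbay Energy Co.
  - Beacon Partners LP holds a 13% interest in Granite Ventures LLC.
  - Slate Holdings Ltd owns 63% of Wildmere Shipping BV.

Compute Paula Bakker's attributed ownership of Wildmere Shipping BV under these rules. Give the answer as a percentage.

By spousal attribution (R3), Paula Bakker is treated as also owning Kiran Bakker's interest in Silverbay Energy Co, giving 71% + 29% = 100%.
By spousal attribution (R3), Paula Bakker is treated as owning Kiran Bakker's 25% interest in Beacon Partners LP.
By spousal attribution (R3), Paula Bakker is treated as owning Kiran Bakker's 3% interest in Wildmere Shipping BV.
Chain via Silverbay Energy Co. → Halcyon Capital LLC → Copperline Group plc (R2): 100% × 53% × 66% × 23% = 8.0454% of Wildmere Shipping BV.
Chain via Beacon Partners LP → Granite Ventures LLC → Slate Holdings Ltd (R2): 25% × 13% × 48% × 63% = 0.9828% of Wildmere Shipping BV.
Direct interest in Wildmere Shipping BV: 3%.
Aggregating (R1): 8.0454% + 0.9828% + 3% = 12.0282%.

12.0282%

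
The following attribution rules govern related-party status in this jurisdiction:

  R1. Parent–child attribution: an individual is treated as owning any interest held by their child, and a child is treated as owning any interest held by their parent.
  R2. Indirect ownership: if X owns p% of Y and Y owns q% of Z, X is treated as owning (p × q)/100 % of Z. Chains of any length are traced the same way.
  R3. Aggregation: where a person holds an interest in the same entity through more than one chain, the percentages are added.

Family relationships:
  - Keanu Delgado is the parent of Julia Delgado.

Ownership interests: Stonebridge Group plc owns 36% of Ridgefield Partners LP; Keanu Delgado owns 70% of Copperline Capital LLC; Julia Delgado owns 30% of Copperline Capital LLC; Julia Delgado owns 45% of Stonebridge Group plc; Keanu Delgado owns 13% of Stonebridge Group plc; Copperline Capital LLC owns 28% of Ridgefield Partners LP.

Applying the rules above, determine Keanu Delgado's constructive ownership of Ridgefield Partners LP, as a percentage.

By parent–child attribution (R1), Keanu Delgado is treated as also owning Julia Delgado's interest in Stonebridge Group plc, giving 13% + 45% = 58%.
By parent–child attribution (R1), Keanu Delgado is treated as also owning Julia Delgado's interest in Copperline Capital LLC, giving 70% + 30% = 100%.
Chain via Stonebridge Group plc (R2): 58% × 36% = 20.88% of Ridgefield Partners LP.
Chain via Copperline Capital LLC (R2): 100% × 28% = 28% of Ridgefield Partners LP.
Aggregating (R3): 20.88% + 28% = 48.88%.

48.88%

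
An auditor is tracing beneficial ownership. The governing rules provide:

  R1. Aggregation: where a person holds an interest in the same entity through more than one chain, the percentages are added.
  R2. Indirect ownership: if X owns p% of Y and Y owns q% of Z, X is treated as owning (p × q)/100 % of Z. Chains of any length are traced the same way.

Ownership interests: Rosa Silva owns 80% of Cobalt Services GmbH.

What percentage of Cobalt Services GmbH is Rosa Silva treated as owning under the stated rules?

80%

Direct interest in Cobalt Services GmbH: 80%.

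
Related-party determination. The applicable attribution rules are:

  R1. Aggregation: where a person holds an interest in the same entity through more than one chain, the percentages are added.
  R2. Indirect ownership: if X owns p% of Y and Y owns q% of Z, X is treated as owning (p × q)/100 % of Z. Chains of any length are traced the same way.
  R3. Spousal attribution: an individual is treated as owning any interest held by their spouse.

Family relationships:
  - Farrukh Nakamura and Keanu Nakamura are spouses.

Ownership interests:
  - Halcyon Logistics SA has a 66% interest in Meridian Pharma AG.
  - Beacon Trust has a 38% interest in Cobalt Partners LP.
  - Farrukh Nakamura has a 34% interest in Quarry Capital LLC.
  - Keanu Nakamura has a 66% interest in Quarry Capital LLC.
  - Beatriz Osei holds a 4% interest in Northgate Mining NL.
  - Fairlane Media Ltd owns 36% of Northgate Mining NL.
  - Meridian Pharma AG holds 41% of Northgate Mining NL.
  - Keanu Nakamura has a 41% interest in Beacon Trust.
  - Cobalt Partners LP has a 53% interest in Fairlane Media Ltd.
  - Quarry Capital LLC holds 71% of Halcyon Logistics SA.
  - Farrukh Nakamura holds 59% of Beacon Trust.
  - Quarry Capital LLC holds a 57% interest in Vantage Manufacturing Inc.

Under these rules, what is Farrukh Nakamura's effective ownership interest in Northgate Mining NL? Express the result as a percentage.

26.463%

By spousal attribution (R3), Farrukh Nakamura is treated as also owning Keanu Nakamura's interest in Quarry Capital LLC, giving 34% + 66% = 100%.
By spousal attribution (R3), Farrukh Nakamura is treated as also owning Keanu Nakamura's interest in Beacon Trust, giving 59% + 41% = 100%.
Chain via Quarry Capital LLC → Halcyon Logistics SA → Meridian Pharma AG (R2): 100% × 71% × 66% × 41% = 19.2126% of Northgate Mining NL.
Chain via Beacon Trust → Cobalt Partners LP → Fairlane Media Ltd (R2): 100% × 38% × 53% × 36% = 7.2504% of Northgate Mining NL.
Aggregating (R1): 19.2126% + 7.2504% = 26.463%.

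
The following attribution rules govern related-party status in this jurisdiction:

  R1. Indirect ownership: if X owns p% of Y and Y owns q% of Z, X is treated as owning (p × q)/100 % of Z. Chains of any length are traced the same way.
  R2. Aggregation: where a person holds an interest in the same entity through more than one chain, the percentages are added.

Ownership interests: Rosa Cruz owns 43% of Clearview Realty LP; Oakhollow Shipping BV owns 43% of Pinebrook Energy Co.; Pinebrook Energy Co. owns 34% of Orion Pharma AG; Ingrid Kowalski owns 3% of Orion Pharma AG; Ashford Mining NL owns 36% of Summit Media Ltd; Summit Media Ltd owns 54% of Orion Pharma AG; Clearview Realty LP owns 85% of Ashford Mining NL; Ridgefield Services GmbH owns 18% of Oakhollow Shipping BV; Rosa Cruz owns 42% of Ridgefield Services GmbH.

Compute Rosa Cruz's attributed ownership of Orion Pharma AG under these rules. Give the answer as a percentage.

Chain via Clearview Realty LP → Ashford Mining NL → Summit Media Ltd (R1): 43% × 85% × 36% × 54% = 7.10532% of Orion Pharma AG.
Chain via Ridgefield Services GmbH → Oakhollow Shipping BV → Pinebrook Energy Co. (R1): 42% × 18% × 43% × 34% = 1.105272% of Orion Pharma AG.
Aggregating (R2): 7.10532% + 1.105272% = 8.210592%.

8.210592%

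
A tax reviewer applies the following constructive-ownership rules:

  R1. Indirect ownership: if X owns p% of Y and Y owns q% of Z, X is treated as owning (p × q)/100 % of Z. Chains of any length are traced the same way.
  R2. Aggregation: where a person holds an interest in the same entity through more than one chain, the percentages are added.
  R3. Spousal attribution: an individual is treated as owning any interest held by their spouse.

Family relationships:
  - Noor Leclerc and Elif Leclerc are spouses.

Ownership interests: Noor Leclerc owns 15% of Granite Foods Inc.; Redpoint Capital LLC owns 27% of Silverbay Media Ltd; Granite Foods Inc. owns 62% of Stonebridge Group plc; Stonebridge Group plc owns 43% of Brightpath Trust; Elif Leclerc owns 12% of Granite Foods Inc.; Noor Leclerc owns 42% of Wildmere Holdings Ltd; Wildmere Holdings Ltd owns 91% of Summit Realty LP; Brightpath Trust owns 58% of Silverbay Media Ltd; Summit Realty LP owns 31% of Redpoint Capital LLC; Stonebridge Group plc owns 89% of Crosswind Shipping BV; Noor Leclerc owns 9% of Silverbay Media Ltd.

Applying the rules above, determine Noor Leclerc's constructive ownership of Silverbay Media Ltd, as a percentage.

By spousal attribution (R3), Noor Leclerc is treated as also owning Elif Leclerc's interest in Granite Foods Inc, giving 15% + 12% = 27%.
Chain via Wildmere Holdings Ltd → Summit Realty LP → Redpoint Capital LLC (R1): 42% × 91% × 31% × 27% = 3.199014% of Silverbay Media Ltd.
Chain via Granite Foods Inc. → Stonebridge Group plc → Brightpath Trust (R1): 27% × 62% × 43% × 58% = 4.174956% of Silverbay Media Ltd.
Direct interest in Silverbay Media Ltd: 9%.
Aggregating (R2): 3.199014% + 4.174956% + 9% = 16.37397%.

16.37397%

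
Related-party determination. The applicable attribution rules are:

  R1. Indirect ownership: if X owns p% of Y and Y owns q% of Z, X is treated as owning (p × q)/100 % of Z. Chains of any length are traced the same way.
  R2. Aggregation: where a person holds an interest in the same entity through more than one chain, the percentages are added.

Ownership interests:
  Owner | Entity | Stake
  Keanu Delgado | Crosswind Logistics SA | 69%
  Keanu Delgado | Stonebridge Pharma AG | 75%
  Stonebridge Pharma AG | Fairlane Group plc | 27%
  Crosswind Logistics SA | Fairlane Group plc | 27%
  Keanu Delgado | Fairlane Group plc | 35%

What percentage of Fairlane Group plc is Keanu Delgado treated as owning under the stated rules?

Chain via Crosswind Logistics SA (R1): 69% × 27% = 18.63% of Fairlane Group plc.
Chain via Stonebridge Pharma AG (R1): 75% × 27% = 20.25% of Fairlane Group plc.
Direct interest in Fairlane Group plc: 35%.
Aggregating (R2): 18.63% + 20.25% + 35% = 73.88%.

73.88%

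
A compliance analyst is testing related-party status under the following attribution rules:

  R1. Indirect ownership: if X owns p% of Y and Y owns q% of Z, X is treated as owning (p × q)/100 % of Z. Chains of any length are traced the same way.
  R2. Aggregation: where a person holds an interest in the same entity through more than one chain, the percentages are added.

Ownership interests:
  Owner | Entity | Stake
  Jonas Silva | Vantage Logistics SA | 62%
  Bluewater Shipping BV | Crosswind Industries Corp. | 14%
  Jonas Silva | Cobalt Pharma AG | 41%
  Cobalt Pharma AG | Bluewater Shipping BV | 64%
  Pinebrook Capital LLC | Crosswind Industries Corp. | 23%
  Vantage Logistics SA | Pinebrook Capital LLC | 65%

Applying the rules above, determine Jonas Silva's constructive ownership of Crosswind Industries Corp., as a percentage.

12.9426%

Chain via Cobalt Pharma AG → Bluewater Shipping BV (R1): 41% × 64% × 14% = 3.6736% of Crosswind Industries Corp.
Chain via Vantage Logistics SA → Pinebrook Capital LLC (R1): 62% × 65% × 23% = 9.269% of Crosswind Industries Corp.
Aggregating (R2): 3.6736% + 9.269% = 12.9426%.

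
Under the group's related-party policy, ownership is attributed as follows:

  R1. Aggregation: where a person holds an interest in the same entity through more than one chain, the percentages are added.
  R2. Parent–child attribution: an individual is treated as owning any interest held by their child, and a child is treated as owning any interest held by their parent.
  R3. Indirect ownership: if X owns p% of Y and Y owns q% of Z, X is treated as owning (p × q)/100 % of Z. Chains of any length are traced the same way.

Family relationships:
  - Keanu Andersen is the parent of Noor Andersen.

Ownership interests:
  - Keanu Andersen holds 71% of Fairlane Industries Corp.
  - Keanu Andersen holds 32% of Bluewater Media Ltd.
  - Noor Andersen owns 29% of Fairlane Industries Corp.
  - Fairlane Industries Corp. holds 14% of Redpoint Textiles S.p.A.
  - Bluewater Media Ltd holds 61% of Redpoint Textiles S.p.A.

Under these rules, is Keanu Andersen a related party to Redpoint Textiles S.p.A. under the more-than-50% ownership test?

By parent–child attribution (R2), Keanu Andersen is treated as also owning Noor Andersen's interest in Fairlane Industries Corp, giving 71% + 29% = 100%.
Chain via Fairlane Industries Corp. (R3): 100% × 14% = 14% of Redpoint Textiles S.p.A.
Chain via Bluewater Media Ltd (R3): 32% × 61% = 19.52% of Redpoint Textiles S.p.A.
Aggregating (R1): 14% + 19.52% = 33.52%.
33.52% does not exceed the 50% threshold, so Keanu is not a related party to Redpoint Textiles S.p.A.

No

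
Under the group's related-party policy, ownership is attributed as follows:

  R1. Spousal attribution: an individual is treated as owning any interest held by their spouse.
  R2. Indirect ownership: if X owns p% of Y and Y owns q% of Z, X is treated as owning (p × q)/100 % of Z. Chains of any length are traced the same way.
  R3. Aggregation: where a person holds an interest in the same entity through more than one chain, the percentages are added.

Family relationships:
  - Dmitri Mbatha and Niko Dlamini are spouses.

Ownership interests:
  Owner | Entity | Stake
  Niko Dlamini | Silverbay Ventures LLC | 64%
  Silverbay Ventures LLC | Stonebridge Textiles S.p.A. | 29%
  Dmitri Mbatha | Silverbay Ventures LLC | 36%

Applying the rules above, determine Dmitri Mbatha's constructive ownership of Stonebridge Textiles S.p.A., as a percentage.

29%

By spousal attribution (R1), Dmitri Mbatha is treated as also owning Niko Dlamini's interest in Silverbay Ventures LLC, giving 36% + 64% = 100%.
Chain via Silverbay Ventures LLC (R2): 100% × 29% = 29% of Stonebridge Textiles S.p.A.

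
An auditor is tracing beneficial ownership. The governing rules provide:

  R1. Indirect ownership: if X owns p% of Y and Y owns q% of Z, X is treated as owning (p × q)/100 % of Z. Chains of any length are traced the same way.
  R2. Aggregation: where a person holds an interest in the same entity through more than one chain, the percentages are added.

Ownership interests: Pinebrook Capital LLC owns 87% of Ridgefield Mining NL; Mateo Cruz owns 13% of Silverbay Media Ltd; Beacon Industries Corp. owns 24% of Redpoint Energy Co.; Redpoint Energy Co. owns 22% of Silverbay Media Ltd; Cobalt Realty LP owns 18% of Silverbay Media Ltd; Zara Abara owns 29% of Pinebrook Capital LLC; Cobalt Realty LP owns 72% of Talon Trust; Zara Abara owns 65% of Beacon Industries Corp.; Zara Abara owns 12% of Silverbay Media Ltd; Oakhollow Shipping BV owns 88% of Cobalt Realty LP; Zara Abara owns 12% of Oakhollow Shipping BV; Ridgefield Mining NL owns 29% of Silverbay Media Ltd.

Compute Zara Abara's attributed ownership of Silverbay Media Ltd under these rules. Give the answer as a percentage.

24.6495%

Chain via Pinebrook Capital LLC → Ridgefield Mining NL (R1): 29% × 87% × 29% = 7.3167% of Silverbay Media Ltd.
Chain via Oakhollow Shipping BV → Cobalt Realty LP (R1): 12% × 88% × 18% = 1.9008% of Silverbay Media Ltd.
Chain via Beacon Industries Corp. → Redpoint Energy Co. (R1): 65% × 24% × 22% = 3.432% of Silverbay Media Ltd.
Direct interest in Silverbay Media Ltd: 12%.
Aggregating (R2): 7.3167% + 1.9008% + 3.432% + 12% = 24.6495%.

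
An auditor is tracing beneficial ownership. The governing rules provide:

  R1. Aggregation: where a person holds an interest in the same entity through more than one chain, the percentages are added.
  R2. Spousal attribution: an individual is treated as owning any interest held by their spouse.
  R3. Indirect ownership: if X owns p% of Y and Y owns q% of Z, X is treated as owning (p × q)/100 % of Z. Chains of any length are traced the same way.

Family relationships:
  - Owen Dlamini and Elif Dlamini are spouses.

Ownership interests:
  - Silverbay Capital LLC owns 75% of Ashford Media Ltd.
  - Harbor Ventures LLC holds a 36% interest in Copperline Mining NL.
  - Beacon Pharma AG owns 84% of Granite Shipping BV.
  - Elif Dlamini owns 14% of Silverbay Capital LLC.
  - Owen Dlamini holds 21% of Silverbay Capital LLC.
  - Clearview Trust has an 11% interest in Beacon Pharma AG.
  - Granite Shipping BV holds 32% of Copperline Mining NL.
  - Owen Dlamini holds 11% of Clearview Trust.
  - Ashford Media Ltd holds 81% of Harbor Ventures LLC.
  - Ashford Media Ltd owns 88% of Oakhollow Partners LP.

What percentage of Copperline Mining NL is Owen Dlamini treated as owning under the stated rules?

By spousal attribution (R2), Owen Dlamini is treated as also owning Elif Dlamini's interest in Silverbay Capital LLC, giving 21% + 14% = 35%.
Chain via Clearview Trust → Beacon Pharma AG → Granite Shipping BV (R3): 11% × 11% × 84% × 32% = 0.325248% of Copperline Mining NL.
Chain via Silverbay Capital LLC → Ashford Media Ltd → Harbor Ventures LLC (R3): 35% × 75% × 81% × 36% = 7.6545% of Copperline Mining NL.
Aggregating (R1): 0.325248% + 7.6545% = 7.979748%.

7.979748%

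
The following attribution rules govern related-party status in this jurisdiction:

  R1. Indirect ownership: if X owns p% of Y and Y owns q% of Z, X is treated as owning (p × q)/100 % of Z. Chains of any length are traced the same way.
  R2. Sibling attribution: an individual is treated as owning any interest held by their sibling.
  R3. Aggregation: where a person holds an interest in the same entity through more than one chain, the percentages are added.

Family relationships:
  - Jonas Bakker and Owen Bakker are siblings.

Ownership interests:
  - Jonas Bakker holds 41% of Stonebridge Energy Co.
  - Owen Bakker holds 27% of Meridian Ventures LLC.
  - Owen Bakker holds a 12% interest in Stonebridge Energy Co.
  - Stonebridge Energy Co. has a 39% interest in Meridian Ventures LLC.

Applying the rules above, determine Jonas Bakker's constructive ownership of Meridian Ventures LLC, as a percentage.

By sibling attribution (R2), Jonas Bakker is treated as also owning Owen Bakker's interest in Stonebridge Energy Co, giving 41% + 12% = 53%.
By sibling attribution (R2), Jonas Bakker is treated as owning Owen Bakker's 27% interest in Meridian Ventures LLC.
Chain via Stonebridge Energy Co. (R1): 53% × 39% = 20.67% of Meridian Ventures LLC.
Direct interest in Meridian Ventures LLC: 27%.
Aggregating (R3): 20.67% + 27% = 47.67%.

47.67%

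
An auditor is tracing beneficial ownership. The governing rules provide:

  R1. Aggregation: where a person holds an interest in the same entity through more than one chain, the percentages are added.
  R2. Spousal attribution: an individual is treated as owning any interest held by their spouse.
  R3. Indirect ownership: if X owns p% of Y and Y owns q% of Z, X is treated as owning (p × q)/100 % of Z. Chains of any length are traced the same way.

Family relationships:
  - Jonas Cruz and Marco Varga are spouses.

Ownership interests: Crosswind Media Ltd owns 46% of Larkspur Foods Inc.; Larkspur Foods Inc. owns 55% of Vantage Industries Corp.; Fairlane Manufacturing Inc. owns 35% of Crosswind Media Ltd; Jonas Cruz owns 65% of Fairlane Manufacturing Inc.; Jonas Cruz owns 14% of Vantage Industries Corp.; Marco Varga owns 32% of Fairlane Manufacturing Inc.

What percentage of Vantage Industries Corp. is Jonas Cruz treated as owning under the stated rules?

22.58935%

By spousal attribution (R2), Jonas Cruz is treated as also owning Marco Varga's interest in Fairlane Manufacturing Inc, giving 65% + 32% = 97%.
Chain via Fairlane Manufacturing Inc. → Crosswind Media Ltd → Larkspur Foods Inc. (R3): 97% × 35% × 46% × 55% = 8.58935% of Vantage Industries Corp.
Direct interest in Vantage Industries Corp: 14%.
Aggregating (R1): 8.58935% + 14% = 22.58935%.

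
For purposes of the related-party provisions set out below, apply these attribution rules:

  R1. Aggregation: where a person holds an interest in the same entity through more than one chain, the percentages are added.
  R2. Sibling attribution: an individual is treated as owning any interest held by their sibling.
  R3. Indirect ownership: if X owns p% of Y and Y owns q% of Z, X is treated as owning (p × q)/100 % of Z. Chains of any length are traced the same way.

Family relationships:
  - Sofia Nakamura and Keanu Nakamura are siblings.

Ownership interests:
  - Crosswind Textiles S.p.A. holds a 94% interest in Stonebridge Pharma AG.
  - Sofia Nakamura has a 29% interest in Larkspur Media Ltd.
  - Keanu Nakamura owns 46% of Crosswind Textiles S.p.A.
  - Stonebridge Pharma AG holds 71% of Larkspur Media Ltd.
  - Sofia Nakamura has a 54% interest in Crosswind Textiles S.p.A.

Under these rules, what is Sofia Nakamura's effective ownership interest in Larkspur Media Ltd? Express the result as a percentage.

95.74%

By sibling attribution (R2), Sofia Nakamura is treated as also owning Keanu Nakamura's interest in Crosswind Textiles S.p.A, giving 54% + 46% = 100%.
Chain via Crosswind Textiles S.p.A. → Stonebridge Pharma AG (R3): 100% × 94% × 71% = 66.74% of Larkspur Media Ltd.
Direct interest in Larkspur Media Ltd: 29%.
Aggregating (R1): 66.74% + 29% = 95.74%.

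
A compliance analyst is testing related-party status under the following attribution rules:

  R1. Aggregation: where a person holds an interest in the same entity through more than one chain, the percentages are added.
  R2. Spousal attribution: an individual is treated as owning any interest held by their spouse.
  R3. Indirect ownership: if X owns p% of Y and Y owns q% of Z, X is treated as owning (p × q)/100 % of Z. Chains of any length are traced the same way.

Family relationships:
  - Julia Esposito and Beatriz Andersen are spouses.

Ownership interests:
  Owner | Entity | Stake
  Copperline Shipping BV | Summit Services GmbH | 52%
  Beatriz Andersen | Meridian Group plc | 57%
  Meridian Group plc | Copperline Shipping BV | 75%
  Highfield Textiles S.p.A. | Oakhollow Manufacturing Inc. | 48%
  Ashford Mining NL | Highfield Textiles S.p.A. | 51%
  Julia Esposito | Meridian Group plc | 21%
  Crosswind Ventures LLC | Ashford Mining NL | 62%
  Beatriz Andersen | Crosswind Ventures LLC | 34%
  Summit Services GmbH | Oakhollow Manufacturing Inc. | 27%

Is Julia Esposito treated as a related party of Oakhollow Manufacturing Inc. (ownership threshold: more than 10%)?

Yes

By spousal attribution (R2), Julia Esposito is treated as also owning Beatriz Andersen's interest in Meridian Group plc, giving 21% + 57% = 78%.
By spousal attribution (R2), Julia Esposito is treated as owning Beatriz Andersen's 34% interest in Crosswind Ventures LLC.
Chain via Meridian Group plc → Copperline Shipping BV → Summit Services GmbH (R3): 78% × 75% × 52% × 27% = 8.2134% of Oakhollow Manufacturing Inc.
Chain via Crosswind Ventures LLC → Ashford Mining NL → Highfield Textiles S.p.A. (R3): 34% × 62% × 51% × 48% = 5.160384% of Oakhollow Manufacturing Inc.
Aggregating (R1): 8.2134% + 5.160384% = 13.373784%.
13.373784% exceeds the 10% threshold, so Julia is a related party to Oakhollow Manufacturing Inc.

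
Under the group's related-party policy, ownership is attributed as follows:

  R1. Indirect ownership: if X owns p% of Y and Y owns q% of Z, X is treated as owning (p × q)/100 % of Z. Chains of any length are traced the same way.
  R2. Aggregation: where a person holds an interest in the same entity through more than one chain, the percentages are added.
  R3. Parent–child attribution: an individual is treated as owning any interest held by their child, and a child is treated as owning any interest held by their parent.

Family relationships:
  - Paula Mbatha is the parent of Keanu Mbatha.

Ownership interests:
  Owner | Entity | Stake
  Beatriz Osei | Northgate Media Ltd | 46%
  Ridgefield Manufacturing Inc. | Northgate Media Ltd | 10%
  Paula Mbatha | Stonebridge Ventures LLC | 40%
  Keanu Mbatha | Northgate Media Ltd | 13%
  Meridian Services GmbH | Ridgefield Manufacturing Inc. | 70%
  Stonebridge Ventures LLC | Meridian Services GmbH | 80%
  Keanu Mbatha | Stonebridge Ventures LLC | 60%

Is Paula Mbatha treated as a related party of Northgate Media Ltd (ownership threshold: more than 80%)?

No

By parent–child attribution (R3), Paula Mbatha is treated as also owning Keanu Mbatha's interest in Stonebridge Ventures LLC, giving 40% + 60% = 100%.
By parent–child attribution (R3), Paula Mbatha is treated as owning Keanu Mbatha's 13% interest in Northgate Media Ltd.
Chain via Stonebridge Ventures LLC → Meridian Services GmbH → Ridgefield Manufacturing Inc. (R1): 100% × 80% × 70% × 10% = 5.6% of Northgate Media Ltd.
Direct interest in Northgate Media Ltd: 13%.
Aggregating (R2): 5.6% + 13% = 18.6%.
18.6% does not exceed the 80% threshold, so Paula is not a related party to Northgate Media Ltd.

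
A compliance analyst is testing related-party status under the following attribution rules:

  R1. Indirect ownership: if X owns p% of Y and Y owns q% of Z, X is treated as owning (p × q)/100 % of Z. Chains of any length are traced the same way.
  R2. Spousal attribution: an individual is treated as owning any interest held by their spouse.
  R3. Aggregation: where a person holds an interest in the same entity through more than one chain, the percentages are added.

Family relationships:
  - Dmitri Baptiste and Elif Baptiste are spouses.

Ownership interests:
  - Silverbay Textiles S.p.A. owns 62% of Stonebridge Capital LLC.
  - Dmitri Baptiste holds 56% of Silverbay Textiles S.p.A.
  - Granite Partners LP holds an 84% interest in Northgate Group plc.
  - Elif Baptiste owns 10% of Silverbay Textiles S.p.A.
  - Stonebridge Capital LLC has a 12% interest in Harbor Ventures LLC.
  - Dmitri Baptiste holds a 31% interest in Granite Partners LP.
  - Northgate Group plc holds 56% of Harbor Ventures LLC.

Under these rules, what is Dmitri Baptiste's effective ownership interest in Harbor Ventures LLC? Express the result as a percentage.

By spousal attribution (R2), Dmitri Baptiste is treated as also owning Elif Baptiste's interest in Silverbay Textiles S.p.A, giving 56% + 10% = 66%.
Chain via Granite Partners LP → Northgate Group plc (R1): 31% × 84% × 56% = 14.5824% of Harbor Ventures LLC.
Chain via Silverbay Textiles S.p.A. → Stonebridge Capital LLC (R1): 66% × 62% × 12% = 4.9104% of Harbor Ventures LLC.
Aggregating (R3): 14.5824% + 4.9104% = 19.4928%.

19.4928%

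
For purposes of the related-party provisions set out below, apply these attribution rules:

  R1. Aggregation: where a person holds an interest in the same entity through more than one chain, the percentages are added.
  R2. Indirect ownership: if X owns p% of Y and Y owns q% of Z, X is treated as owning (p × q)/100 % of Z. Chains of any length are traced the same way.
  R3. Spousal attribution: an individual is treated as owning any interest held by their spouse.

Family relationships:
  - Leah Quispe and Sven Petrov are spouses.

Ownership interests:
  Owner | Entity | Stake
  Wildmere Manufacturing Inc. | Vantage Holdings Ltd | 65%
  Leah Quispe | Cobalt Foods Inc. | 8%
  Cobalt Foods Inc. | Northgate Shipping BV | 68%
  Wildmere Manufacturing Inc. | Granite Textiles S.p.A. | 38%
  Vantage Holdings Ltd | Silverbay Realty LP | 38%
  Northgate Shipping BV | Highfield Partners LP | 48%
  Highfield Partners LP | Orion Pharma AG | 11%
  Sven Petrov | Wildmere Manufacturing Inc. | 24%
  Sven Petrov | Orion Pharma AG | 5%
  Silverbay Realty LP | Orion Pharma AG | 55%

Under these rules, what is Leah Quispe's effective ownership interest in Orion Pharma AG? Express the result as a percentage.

By spousal attribution (R3), Leah Quispe is treated as owning Sven Petrov's 24% interest in Wildmere Manufacturing Inc.
By spousal attribution (R3), Leah Quispe is treated as owning Sven Petrov's 5% interest in Orion Pharma AG.
Chain via Cobalt Foods Inc. → Northgate Shipping BV → Highfield Partners LP (R2): 8% × 68% × 48% × 11% = 0.287232% of Orion Pharma AG.
Chain via Wildmere Manufacturing Inc. → Vantage Holdings Ltd → Silverbay Realty LP (R2): 24% × 65% × 38% × 55% = 3.2604% of Orion Pharma AG.
Direct interest in Orion Pharma AG: 5%.
Aggregating (R1): 0.287232% + 3.2604% + 5% = 8.547632%.

8.547632%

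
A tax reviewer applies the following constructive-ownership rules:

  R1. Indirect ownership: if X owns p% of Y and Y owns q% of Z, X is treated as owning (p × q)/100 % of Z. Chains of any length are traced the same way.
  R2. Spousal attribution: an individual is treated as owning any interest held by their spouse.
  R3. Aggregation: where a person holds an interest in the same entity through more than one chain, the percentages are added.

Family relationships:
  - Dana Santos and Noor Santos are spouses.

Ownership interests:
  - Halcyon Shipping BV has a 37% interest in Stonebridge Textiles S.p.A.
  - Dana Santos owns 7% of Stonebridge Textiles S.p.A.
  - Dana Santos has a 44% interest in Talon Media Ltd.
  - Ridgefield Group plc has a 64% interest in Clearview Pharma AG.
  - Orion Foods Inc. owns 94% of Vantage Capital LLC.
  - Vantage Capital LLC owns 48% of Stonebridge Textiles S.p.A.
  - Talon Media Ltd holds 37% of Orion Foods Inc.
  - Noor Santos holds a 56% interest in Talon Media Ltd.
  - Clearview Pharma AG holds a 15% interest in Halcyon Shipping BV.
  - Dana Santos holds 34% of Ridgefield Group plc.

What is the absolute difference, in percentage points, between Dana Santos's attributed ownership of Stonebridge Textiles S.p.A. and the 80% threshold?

55.09792

By spousal attribution (R2), Dana Santos is treated as also owning Noor Santos's interest in Talon Media Ltd, giving 44% + 56% = 100%.
Chain via Talon Media Ltd → Orion Foods Inc. → Vantage Capital LLC (R1): 100% × 37% × 94% × 48% = 16.6944% of Stonebridge Textiles S.p.A.
Chain via Ridgefield Group plc → Clearview Pharma AG → Halcyon Shipping BV (R1): 34% × 64% × 15% × 37% = 1.20768% of Stonebridge Textiles S.p.A.
Direct interest in Stonebridge Textiles S.p.A: 7%.
Aggregating (R3): 16.6944% + 1.20768% + 7% = 24.90208%.
24.90208% falls short of the 80% threshold by 55.09792 percentage points.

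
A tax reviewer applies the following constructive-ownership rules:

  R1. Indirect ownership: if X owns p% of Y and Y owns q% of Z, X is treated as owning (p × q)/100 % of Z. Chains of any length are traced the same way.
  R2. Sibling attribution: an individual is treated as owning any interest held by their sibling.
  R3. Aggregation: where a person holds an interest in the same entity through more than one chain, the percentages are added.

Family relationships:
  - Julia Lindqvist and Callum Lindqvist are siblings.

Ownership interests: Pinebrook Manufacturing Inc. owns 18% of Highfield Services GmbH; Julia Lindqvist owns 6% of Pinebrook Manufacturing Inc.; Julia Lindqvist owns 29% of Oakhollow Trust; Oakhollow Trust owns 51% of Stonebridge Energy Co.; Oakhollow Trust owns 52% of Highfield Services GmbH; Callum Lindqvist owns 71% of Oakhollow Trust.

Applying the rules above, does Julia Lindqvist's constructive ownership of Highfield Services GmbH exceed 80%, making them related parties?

By sibling attribution (R2), Julia Lindqvist is treated as also owning Callum Lindqvist's interest in Oakhollow Trust, giving 29% + 71% = 100%.
Chain via Pinebrook Manufacturing Inc. (R1): 6% × 18% = 1.08% of Highfield Services GmbH.
Chain via Oakhollow Trust (R1): 100% × 52% = 52% of Highfield Services GmbH.
Aggregating (R3): 1.08% + 52% = 53.08%.
53.08% does not exceed the 80% threshold, so Julia is not a related party to Highfield Services GmbH.

No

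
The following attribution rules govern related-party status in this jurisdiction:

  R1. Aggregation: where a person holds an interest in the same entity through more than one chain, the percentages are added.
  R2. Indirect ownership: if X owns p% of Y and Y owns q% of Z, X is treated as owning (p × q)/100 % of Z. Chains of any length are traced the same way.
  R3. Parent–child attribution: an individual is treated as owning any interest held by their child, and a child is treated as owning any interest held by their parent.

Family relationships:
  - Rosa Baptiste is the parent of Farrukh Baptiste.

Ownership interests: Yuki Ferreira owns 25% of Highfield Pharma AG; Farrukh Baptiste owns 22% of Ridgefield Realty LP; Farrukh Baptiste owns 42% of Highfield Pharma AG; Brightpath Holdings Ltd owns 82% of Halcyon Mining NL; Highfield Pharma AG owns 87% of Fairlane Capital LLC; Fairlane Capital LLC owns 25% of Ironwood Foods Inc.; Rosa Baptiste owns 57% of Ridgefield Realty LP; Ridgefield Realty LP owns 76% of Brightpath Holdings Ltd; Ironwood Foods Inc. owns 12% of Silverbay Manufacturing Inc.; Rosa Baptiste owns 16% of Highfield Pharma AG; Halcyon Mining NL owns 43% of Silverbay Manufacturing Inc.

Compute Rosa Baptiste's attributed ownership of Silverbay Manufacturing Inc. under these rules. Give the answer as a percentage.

22.683904%

By parent–child attribution (R3), Rosa Baptiste is treated as also owning Farrukh Baptiste's interest in Ridgefield Realty LP, giving 57% + 22% = 79%.
By parent–child attribution (R3), Rosa Baptiste is treated as also owning Farrukh Baptiste's interest in Highfield Pharma AG, giving 16% + 42% = 58%.
Chain via Ridgefield Realty LP → Brightpath Holdings Ltd → Halcyon Mining NL (R2): 79% × 76% × 82% × 43% = 21.170104% of Silverbay Manufacturing Inc.
Chain via Highfield Pharma AG → Fairlane Capital LLC → Ironwood Foods Inc. (R2): 58% × 87% × 25% × 12% = 1.5138% of Silverbay Manufacturing Inc.
Aggregating (R1): 21.170104% + 1.5138% = 22.683904%.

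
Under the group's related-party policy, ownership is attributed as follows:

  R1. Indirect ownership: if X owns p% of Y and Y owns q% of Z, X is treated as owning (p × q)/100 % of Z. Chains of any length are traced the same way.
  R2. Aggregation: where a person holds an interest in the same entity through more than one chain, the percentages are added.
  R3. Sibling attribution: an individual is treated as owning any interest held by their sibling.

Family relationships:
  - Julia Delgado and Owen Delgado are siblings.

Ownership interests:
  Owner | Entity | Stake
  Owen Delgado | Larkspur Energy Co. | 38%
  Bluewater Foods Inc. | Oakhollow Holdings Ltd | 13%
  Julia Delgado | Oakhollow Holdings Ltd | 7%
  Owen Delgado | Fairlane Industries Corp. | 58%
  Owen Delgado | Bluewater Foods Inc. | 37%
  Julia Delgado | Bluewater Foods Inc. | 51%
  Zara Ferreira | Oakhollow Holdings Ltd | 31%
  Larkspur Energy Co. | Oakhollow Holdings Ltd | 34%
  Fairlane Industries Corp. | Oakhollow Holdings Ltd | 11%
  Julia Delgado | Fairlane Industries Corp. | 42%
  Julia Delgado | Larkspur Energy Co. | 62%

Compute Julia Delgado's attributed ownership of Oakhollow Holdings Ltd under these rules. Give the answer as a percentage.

By sibling attribution (R3), Julia Delgado is treated as also owning Owen Delgado's interest in Fairlane Industries Corp, giving 42% + 58% = 100%.
By sibling attribution (R3), Julia Delgado is treated as also owning Owen Delgado's interest in Larkspur Energy Co, giving 62% + 38% = 100%.
By sibling attribution (R3), Julia Delgado is treated as also owning Owen Delgado's interest in Bluewater Foods Inc, giving 51% + 37% = 88%.
Chain via Fairlane Industries Corp. (R1): 100% × 11% = 11% of Oakhollow Holdings Ltd.
Chain via Larkspur Energy Co. (R1): 100% × 34% = 34% of Oakhollow Holdings Ltd.
Chain via Bluewater Foods Inc. (R1): 88% × 13% = 11.44% of Oakhollow Holdings Ltd.
Direct interest in Oakhollow Holdings Ltd: 7%.
Aggregating (R2): 11% + 34% + 11.44% + 7% = 63.44%.

63.44%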